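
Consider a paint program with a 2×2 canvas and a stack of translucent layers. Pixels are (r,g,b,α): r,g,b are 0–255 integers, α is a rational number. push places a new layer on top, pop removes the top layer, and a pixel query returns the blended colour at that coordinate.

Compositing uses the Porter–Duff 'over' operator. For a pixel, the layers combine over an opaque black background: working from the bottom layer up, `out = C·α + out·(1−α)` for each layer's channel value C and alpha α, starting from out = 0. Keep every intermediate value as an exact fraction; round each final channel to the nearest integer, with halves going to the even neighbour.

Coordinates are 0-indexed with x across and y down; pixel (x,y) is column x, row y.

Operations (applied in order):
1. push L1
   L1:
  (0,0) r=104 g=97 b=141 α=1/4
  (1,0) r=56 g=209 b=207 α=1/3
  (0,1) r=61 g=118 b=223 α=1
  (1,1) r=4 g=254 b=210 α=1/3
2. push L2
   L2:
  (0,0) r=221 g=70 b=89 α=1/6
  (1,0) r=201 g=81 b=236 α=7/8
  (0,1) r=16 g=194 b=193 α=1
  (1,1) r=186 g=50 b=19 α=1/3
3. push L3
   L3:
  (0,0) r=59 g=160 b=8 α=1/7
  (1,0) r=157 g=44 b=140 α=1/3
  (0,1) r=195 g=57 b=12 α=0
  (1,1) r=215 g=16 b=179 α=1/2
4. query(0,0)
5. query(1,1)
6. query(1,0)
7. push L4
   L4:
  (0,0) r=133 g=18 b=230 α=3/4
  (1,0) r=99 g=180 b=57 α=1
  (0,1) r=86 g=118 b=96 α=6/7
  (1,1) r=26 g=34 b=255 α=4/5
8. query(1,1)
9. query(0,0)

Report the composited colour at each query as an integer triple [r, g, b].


query (0,0) [L1,L2,L3] — begin 0,0,0
+L1 (α=1/4) → [26, 97/4, 141/4]
+L2 (α=1/6) → [117/2, 255/8, 1061/24]
+L3 (α=1/7) → [410/7, 1405/28, 1093/28]
= [59, 50, 39]

at x=1,y=1 over L1,L2,L3:
after L1 α=1/3: [4/3, 254/3, 70]
after L2 α=1/3: [566/9, 658/9, 53]
after L3 α=1/2: [2501/18, 401/9, 116]
→ [139, 45, 116]

query (1,0) [L1,L2,L3] — begin 0,0,0
after L1 α=1/3: [56/3, 209/3, 69]
after L2 α=7/8: [4277/24, 955/12, 1721/8]
after L3 α=1/3: [6161/36, 1219/18, 2281/12]
→ [171, 68, 190]

(1,1) stack=L1,L2,L3,L4; from [0,0,0]:
after L1 α=1/3: [4/3, 254/3, 70]
after L2 α=1/3: [566/9, 658/9, 53]
after L3 α=1/2: [2501/18, 401/9, 116]
after L4 α=4/5: [4373/90, 325/9, 1136/5]
= [49, 36, 227]

query (0,0) [L1,L2,L3,L4] — begin 0,0,0
+L1 (α=1/4) → [26, 97/4, 141/4]
+L2 (α=1/6) → [117/2, 255/8, 1061/24]
+L3 (α=1/7) → [410/7, 1405/28, 1093/28]
+L4 (α=3/4) → [3203/28, 2917/112, 20413/112]
= [114, 26, 182]


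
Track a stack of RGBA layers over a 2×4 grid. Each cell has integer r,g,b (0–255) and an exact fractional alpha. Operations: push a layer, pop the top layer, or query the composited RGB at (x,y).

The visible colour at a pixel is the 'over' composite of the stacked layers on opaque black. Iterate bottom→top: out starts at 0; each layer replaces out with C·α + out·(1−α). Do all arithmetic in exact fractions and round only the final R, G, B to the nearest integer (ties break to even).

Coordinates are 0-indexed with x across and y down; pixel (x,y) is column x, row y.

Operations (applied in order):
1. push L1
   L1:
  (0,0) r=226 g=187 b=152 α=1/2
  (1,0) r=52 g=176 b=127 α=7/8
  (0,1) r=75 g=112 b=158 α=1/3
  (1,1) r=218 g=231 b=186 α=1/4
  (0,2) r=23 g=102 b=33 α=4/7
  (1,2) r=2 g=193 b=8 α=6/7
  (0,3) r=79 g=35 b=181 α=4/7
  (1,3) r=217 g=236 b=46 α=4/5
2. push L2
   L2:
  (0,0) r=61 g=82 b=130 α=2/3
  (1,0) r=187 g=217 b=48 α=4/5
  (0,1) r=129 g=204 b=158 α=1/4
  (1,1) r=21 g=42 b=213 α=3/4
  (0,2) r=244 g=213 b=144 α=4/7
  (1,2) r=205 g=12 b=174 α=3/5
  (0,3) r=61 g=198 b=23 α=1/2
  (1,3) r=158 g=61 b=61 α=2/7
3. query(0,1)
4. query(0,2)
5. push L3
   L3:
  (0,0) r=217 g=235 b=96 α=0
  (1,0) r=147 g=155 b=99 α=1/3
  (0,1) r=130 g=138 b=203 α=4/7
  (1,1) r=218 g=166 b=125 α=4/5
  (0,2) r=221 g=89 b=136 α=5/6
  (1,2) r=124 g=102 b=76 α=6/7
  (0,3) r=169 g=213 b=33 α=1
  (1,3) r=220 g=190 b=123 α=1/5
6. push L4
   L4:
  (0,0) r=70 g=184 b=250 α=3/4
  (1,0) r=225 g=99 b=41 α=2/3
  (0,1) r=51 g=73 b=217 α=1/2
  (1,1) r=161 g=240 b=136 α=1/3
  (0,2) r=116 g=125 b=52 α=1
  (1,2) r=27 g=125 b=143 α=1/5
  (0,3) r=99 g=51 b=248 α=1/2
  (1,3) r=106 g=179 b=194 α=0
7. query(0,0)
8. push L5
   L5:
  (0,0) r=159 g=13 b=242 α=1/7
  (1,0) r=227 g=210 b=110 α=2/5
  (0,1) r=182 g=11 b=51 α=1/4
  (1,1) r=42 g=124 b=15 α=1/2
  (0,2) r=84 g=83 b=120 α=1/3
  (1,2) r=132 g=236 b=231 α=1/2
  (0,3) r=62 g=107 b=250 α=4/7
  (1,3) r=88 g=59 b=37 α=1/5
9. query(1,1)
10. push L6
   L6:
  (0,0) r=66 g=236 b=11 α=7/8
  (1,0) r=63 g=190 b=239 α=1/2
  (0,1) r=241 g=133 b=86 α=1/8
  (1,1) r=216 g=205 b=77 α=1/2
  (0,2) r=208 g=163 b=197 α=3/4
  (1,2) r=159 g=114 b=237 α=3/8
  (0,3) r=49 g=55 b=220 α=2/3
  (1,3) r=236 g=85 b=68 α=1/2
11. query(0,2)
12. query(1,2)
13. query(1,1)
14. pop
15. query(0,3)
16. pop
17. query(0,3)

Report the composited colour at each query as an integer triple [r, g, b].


(0,1) stack=L1,L2; from [0,0,0]:
+L1 (α=1/3) → [25, 112/3, 158/3]
+L2 (α=1/4) → [51, 79, 79]
rounded: [51, 79, 79]

query (0,2) [L1,L2] — begin 0,0,0
+L1 (α=4/7) → [92/7, 408/7, 132/7]
+L2 (α=4/7) → [7108/49, 7188/49, 4428/49]
= [145, 147, 90]

(0,0) stack=L1,L2,L3,L4; from [0,0,0]:
+L1 (α=1/2) → [113, 187/2, 76]
+L2 (α=2/3) → [235/3, 515/6, 112]
+L3 (α=0) → [235/3, 515/6, 112]
+L4 (α=3/4) → [865/12, 3827/24, 431/2]
→ [72, 159, 216]

(1,1) stack=L1,L2,L3,L4,L5; from [0,0,0]:
L1 α=1/4: [109/2, 231/4, 93/2]
L2 α=3/4: [235/8, 735/16, 1371/8]
L3 α=4/5: [7211/40, 11359/80, 5371/40]
L4 α=1/3: [3477/20, 20959/120, 2697/20]
L5 α=1/2: [4317/40, 35839/240, 2997/40]
→ [108, 149, 75]

(0,2) stack=L1,L2,L3,L4,L5,L6; from [0,0,0]:
after L1 α=4/7: [92/7, 408/7, 132/7]
after L2 α=4/7: [7108/49, 7188/49, 4428/49]
after L3 α=5/6: [61253/294, 28993/294, 18874/147]
after L4 α=1: [116, 125, 52]
after L5 α=1/3: [316/3, 111, 224/3]
after L6 α=3/4: [547/3, 150, 1997/12]
→ [182, 150, 166]

query (1,2) [L1,L2,L3,L4,L5,L6] — begin 0,0,0
L1 α=6/7: [12/7, 1158/7, 48/7]
L2 α=3/5: [4329/35, 2568/35, 750/7]
L3 α=6/7: [30369/245, 23988/245, 3942/49]
L4 α=1/5: [128091/1225, 126577/1225, 4555/49]
L5 α=1/2: [289791/2450, 415677/2450, 7937/49]
L6 α=3/8: [523521/3920, 583257/3920, 18631/98]
rounded: [134, 149, 190]

query (1,1) [L1,L2,L3,L4,L5,L6] — begin 0,0,0
+L1 (α=1/4) → [109/2, 231/4, 93/2]
+L2 (α=3/4) → [235/8, 735/16, 1371/8]
+L3 (α=4/5) → [7211/40, 11359/80, 5371/40]
+L4 (α=1/3) → [3477/20, 20959/120, 2697/20]
+L5 (α=1/2) → [4317/40, 35839/240, 2997/40]
+L6 (α=1/2) → [12957/80, 85039/480, 6077/80]
→ [162, 177, 76]

query (0,3) [L1,L2,L3,L4,L5] — begin 0,0,0
L1 α=4/7: [316/7, 20, 724/7]
L2 α=1/2: [743/14, 109, 885/14]
L3 α=1: [169, 213, 33]
L4 α=1/2: [134, 132, 281/2]
L5 α=4/7: [650/7, 824/7, 2843/14]
rounded: [93, 118, 203]

query (0,3) [L1,L2,L3,L4] — begin 0,0,0
L1 α=4/7: [316/7, 20, 724/7]
L2 α=1/2: [743/14, 109, 885/14]
L3 α=1: [169, 213, 33]
L4 α=1/2: [134, 132, 281/2]
rounded: [134, 132, 140]


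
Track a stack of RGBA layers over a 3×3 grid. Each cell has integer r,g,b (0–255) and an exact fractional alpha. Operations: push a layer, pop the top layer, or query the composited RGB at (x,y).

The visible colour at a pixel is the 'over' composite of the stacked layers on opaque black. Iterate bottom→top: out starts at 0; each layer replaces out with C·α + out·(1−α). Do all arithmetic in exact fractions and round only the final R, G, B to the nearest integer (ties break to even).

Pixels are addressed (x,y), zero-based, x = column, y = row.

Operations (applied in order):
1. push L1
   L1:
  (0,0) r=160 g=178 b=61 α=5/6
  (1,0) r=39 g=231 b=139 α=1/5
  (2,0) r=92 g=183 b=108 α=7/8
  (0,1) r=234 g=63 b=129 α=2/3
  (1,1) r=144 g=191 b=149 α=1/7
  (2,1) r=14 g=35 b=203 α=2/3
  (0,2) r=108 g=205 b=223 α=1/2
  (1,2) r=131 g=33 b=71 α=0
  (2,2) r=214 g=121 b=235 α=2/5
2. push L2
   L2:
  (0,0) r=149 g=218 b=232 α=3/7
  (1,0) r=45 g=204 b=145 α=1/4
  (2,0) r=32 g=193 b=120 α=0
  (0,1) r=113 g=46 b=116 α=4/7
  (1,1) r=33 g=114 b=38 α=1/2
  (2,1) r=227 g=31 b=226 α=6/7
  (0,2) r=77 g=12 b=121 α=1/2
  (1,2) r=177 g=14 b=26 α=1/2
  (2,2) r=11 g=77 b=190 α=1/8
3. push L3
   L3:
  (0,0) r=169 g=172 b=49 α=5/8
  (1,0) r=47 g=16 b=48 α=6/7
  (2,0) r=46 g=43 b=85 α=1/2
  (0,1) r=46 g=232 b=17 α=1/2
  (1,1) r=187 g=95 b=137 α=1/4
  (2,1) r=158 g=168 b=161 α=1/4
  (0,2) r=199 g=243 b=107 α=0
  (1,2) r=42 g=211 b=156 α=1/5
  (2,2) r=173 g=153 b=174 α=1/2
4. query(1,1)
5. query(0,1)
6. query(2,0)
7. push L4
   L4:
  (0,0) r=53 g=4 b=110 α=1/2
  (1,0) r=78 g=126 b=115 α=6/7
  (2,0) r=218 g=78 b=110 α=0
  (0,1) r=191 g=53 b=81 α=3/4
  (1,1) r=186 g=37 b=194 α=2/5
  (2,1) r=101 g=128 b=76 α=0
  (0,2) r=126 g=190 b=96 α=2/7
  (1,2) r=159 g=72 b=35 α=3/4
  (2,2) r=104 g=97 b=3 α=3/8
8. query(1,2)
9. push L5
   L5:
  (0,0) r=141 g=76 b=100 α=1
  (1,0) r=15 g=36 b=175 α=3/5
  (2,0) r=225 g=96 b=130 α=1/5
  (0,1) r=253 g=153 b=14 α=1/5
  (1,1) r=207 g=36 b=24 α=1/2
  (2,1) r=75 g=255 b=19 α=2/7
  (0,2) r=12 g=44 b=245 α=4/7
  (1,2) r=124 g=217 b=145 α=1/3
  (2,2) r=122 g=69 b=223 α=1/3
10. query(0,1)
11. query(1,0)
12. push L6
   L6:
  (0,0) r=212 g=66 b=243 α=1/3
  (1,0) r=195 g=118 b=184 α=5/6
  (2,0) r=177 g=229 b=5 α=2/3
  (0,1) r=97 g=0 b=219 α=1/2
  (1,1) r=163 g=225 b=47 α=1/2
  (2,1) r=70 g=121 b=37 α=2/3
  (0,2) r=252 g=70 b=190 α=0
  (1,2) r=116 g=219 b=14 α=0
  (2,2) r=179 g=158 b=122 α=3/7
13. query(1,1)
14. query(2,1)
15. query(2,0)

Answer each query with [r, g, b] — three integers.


(1,1) stack=L1,L2,L3; from [0,0,0]:
+L1 (α=1/7) → [144/7, 191/7, 149/7]
+L2 (α=1/2) → [375/14, 989/14, 415/14]
+L3 (α=1/4) → [3743/56, 4297/56, 3163/56]
= [67, 77, 56]

at x=0,y=1 over L1,L2,L3:
L1 α=2/3: [156, 42, 86]
L2 α=4/7: [920/7, 310/7, 722/7]
L3 α=1/2: [621/7, 967/7, 841/14]
= [89, 138, 60]

(2,0) stack=L1,L2,L3; from [0,0,0]:
after L1 α=7/8: [161/2, 1281/8, 189/2]
after L2 α=0: [161/2, 1281/8, 189/2]
after L3 α=1/2: [253/4, 1625/16, 359/4]
→ [63, 102, 90]

query (1,2) [L1,L2,L3,L4] — begin 0,0,0
L1 α=0: [0, 0, 0]
L2 α=1/2: [177/2, 7, 13]
L3 α=1/5: [396/5, 239/5, 208/5]
L4 α=3/4: [2781/20, 1319/20, 733/20]
= [139, 66, 37]

(0,1) stack=L1,L2,L3,L4,L5; from [0,0,0]:
L1 α=2/3: [156, 42, 86]
L2 α=4/7: [920/7, 310/7, 722/7]
L3 α=1/2: [621/7, 967/7, 841/14]
L4 α=3/4: [1158/7, 520/7, 4243/56]
L5 α=1/5: [6403/35, 3151/35, 4439/70]
→ [183, 90, 63]

(1,0) stack=L1,L2,L3,L4,L5; from [0,0,0]:
+L1 (α=1/5) → [39/5, 231/5, 139/5]
+L2 (α=1/4) → [171/10, 1713/20, 571/10]
+L3 (α=6/7) → [2991/70, 519/20, 493/10]
+L4 (α=6/7) → [35751/490, 15639/140, 7393/70]
+L5 (α=3/5) → [46776/1225, 23199/350, 25768/175]
rounded: [38, 66, 147]

(1,1) stack=L1,L2,L3,L4,L5,L6; from [0,0,0]:
+L1 (α=1/7) → [144/7, 191/7, 149/7]
+L2 (α=1/2) → [375/14, 989/14, 415/14]
+L3 (α=1/4) → [3743/56, 4297/56, 3163/56]
+L4 (α=2/5) → [32061/280, 3407/56, 31217/280]
+L5 (α=1/2) → [90021/560, 5423/112, 37937/560]
+L6 (α=1/2) → [181301/1120, 30623/224, 64257/1120]
= [162, 137, 57]

query (2,1) [L1,L2,L3,L4,L5,L6] — begin 0,0,0
after L1 α=2/3: [28/3, 70/3, 406/3]
after L2 α=6/7: [4114/21, 628/21, 4474/21]
after L3 α=1/4: [1305/7, 451/7, 5601/28]
after L4 α=0: [1305/7, 451/7, 5601/28]
after L5 α=2/7: [7575/49, 5825/49, 29069/196]
after L6 α=2/3: [14435/147, 17683/147, 43573/588]
rounded: [98, 120, 74]

at x=2,y=0 over L1,L2,L3,L4,L5,L6:
after L1 α=7/8: [161/2, 1281/8, 189/2]
after L2 α=0: [161/2, 1281/8, 189/2]
after L3 α=1/2: [253/4, 1625/16, 359/4]
after L4 α=0: [253/4, 1625/16, 359/4]
after L5 α=1/5: [478/5, 2009/20, 489/5]
after L6 α=2/3: [2248/15, 3723/20, 539/15]
rounded: [150, 186, 36]


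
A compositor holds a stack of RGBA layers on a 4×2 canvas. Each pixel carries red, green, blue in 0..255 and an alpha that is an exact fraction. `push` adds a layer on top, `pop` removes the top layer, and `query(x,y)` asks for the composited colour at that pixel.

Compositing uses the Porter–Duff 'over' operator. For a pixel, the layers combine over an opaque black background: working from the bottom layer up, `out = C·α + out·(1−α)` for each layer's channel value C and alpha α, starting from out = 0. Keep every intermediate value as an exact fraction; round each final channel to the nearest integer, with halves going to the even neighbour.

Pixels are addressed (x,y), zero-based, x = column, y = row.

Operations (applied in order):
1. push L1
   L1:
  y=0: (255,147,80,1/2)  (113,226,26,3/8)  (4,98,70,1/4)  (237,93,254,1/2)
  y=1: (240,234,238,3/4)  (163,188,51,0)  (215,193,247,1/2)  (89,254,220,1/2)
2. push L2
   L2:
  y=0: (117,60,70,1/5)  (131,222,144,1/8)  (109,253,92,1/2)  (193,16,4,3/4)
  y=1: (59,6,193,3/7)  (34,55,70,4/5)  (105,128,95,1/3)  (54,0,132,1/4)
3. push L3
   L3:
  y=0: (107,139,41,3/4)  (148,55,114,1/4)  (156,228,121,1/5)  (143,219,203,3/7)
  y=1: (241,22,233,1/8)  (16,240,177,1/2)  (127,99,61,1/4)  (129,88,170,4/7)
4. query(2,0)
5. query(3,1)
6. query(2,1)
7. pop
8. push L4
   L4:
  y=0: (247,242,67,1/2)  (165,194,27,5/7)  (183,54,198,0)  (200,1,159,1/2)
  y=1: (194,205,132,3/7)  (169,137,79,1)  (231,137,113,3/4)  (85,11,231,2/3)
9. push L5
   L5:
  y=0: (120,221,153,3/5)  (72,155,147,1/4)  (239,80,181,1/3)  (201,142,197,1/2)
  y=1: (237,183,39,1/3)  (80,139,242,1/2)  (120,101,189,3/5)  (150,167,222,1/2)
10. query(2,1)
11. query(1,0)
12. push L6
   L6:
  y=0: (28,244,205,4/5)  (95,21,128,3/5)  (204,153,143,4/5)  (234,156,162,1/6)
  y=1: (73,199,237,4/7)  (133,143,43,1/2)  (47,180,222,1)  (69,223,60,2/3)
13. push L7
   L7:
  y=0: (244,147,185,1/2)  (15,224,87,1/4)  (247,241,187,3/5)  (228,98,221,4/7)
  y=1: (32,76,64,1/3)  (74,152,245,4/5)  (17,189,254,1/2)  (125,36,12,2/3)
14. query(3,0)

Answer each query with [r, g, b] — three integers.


(2,0) stack=L1,L2,L3; from [0,0,0]:
L1 α=1/4: [1, 49/2, 35/2]
L2 α=1/2: [55, 555/4, 219/4]
L3 α=1/5: [376/5, 783/5, 68]
→ [75, 157, 68]

(3,1) stack=L1,L2,L3; from [0,0,0]:
L1 α=1/2: [89/2, 127, 110]
L2 α=1/4: [375/8, 381/4, 231/2]
L3 α=4/7: [5253/56, 2551/28, 2053/14]
rounded: [94, 91, 147]

at x=2,y=1 over L1,L2,L3:
L1 α=1/2: [215/2, 193/2, 247/2]
L2 α=1/3: [320/3, 107, 114]
L3 α=1/4: [447/4, 105, 403/4]
→ [112, 105, 101]

at x=2,y=1 over L1,L2,L4,L5:
after L1 α=1/2: [215/2, 193/2, 247/2]
after L2 α=1/3: [320/3, 107, 114]
after L4 α=3/4: [2399/12, 259/2, 453/4]
after L5 α=3/5: [4559/30, 562/5, 1587/10]
= [152, 112, 159]

at x=1,y=0 over L1,L2,L4,L5:
after L1 α=3/8: [339/8, 339/4, 39/4]
after L2 α=1/8: [3421/64, 3261/32, 849/32]
after L4 α=5/7: [29821/224, 2683/16, 3009/112]
after L5 α=1/4: [105591/896, 10529/64, 25491/448]
= [118, 165, 57]

at x=3,y=0 over L1,L2,L4,L5,L6,L7:
after L1 α=1/2: [237/2, 93/2, 127]
after L2 α=3/4: [1395/8, 189/8, 139/4]
after L4 α=1/2: [2995/16, 197/16, 775/8]
after L5 α=1/2: [6211/32, 2469/32, 2351/16]
after L6 α=1/6: [38543/192, 5779/64, 14347/96]
after L7 α=4/7: [96911/448, 42425/448, 42635/224]
= [216, 95, 190]


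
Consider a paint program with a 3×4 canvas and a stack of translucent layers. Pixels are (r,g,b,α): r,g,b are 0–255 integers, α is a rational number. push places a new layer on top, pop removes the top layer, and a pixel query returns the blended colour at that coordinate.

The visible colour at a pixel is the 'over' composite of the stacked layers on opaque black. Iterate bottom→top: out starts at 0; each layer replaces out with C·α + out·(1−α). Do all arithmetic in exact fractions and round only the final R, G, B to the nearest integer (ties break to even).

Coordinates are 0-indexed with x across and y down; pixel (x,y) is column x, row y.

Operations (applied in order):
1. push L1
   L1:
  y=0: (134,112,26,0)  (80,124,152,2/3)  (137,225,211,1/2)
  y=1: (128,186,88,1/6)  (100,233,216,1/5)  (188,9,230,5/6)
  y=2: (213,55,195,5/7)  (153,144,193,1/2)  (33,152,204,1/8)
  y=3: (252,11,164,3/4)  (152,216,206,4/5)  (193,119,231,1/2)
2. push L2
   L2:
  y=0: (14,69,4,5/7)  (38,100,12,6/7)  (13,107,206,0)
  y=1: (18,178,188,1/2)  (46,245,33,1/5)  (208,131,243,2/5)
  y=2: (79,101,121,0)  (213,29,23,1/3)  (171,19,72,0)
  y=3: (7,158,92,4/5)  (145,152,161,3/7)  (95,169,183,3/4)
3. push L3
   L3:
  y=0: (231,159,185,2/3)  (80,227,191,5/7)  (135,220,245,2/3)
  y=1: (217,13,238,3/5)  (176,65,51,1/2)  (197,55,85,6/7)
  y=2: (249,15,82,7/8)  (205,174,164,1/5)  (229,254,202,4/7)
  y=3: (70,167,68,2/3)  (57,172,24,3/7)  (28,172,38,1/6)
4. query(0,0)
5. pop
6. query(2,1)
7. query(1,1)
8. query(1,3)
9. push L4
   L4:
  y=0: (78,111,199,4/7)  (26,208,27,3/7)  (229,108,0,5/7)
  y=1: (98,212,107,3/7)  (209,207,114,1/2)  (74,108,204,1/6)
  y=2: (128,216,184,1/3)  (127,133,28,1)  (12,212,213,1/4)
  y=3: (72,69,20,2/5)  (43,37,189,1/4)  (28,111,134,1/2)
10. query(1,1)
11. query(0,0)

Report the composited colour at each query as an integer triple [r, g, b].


query (0,0) [L1,L2,L3] — begin 0,0,0
after L1 α=0: [0, 0, 0]
after L2 α=5/7: [10, 345/7, 20/7]
after L3 α=2/3: [472/3, 857/7, 870/7]
→ [157, 122, 124]

at x=2,y=1 over L1,L2:
+L1 (α=5/6) → [470/3, 15/2, 575/3]
+L2 (α=2/5) → [886/5, 569/10, 1061/5]
→ [177, 57, 212]

query (1,1) [L1,L2] — begin 0,0,0
+L1 (α=1/5) → [20, 233/5, 216/5]
+L2 (α=1/5) → [126/5, 2157/25, 1029/25]
rounded: [25, 86, 41]

at x=1,y=3 over L1,L2:
after L1 α=4/5: [608/5, 864/5, 824/5]
after L2 α=3/7: [4607/35, 5736/35, 5711/35]
→ [132, 164, 163]

query (1,1) [L1,L2,L4] — begin 0,0,0
L1 α=1/5: [20, 233/5, 216/5]
L2 α=1/5: [126/5, 2157/25, 1029/25]
L4 α=1/2: [1171/10, 3666/25, 3879/50]
→ [117, 147, 78]

(0,0) stack=L1,L2,L4; from [0,0,0]:
after L1 α=0: [0, 0, 0]
after L2 α=5/7: [10, 345/7, 20/7]
after L4 α=4/7: [342/7, 4143/49, 5632/49]
rounded: [49, 85, 115]


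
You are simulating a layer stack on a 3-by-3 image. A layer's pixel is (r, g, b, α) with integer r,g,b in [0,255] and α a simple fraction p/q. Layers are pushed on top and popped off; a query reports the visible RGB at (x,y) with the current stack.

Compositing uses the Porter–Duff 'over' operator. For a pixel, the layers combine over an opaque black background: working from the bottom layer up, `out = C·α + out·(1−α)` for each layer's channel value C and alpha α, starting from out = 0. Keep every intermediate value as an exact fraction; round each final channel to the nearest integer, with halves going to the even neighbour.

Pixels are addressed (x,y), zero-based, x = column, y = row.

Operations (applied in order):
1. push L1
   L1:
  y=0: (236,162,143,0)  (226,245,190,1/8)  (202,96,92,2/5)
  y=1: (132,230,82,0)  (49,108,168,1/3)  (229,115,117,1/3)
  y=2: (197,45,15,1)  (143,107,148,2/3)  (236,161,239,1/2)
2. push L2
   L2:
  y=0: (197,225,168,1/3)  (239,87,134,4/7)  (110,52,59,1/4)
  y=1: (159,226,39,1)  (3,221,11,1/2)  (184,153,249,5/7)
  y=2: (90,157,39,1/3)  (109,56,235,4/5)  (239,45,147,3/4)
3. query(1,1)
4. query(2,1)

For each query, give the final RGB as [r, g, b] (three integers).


(1,1) stack=L1,L2; from [0,0,0]:
L1 α=1/3: [49/3, 36, 56]
L2 α=1/2: [29/3, 257/2, 67/2]
→ [10, 128, 34]

query (2,1) [L1,L2] — begin 0,0,0
+L1 (α=1/3) → [229/3, 115/3, 39]
+L2 (α=5/7) → [3218/21, 2525/21, 189]
= [153, 120, 189]


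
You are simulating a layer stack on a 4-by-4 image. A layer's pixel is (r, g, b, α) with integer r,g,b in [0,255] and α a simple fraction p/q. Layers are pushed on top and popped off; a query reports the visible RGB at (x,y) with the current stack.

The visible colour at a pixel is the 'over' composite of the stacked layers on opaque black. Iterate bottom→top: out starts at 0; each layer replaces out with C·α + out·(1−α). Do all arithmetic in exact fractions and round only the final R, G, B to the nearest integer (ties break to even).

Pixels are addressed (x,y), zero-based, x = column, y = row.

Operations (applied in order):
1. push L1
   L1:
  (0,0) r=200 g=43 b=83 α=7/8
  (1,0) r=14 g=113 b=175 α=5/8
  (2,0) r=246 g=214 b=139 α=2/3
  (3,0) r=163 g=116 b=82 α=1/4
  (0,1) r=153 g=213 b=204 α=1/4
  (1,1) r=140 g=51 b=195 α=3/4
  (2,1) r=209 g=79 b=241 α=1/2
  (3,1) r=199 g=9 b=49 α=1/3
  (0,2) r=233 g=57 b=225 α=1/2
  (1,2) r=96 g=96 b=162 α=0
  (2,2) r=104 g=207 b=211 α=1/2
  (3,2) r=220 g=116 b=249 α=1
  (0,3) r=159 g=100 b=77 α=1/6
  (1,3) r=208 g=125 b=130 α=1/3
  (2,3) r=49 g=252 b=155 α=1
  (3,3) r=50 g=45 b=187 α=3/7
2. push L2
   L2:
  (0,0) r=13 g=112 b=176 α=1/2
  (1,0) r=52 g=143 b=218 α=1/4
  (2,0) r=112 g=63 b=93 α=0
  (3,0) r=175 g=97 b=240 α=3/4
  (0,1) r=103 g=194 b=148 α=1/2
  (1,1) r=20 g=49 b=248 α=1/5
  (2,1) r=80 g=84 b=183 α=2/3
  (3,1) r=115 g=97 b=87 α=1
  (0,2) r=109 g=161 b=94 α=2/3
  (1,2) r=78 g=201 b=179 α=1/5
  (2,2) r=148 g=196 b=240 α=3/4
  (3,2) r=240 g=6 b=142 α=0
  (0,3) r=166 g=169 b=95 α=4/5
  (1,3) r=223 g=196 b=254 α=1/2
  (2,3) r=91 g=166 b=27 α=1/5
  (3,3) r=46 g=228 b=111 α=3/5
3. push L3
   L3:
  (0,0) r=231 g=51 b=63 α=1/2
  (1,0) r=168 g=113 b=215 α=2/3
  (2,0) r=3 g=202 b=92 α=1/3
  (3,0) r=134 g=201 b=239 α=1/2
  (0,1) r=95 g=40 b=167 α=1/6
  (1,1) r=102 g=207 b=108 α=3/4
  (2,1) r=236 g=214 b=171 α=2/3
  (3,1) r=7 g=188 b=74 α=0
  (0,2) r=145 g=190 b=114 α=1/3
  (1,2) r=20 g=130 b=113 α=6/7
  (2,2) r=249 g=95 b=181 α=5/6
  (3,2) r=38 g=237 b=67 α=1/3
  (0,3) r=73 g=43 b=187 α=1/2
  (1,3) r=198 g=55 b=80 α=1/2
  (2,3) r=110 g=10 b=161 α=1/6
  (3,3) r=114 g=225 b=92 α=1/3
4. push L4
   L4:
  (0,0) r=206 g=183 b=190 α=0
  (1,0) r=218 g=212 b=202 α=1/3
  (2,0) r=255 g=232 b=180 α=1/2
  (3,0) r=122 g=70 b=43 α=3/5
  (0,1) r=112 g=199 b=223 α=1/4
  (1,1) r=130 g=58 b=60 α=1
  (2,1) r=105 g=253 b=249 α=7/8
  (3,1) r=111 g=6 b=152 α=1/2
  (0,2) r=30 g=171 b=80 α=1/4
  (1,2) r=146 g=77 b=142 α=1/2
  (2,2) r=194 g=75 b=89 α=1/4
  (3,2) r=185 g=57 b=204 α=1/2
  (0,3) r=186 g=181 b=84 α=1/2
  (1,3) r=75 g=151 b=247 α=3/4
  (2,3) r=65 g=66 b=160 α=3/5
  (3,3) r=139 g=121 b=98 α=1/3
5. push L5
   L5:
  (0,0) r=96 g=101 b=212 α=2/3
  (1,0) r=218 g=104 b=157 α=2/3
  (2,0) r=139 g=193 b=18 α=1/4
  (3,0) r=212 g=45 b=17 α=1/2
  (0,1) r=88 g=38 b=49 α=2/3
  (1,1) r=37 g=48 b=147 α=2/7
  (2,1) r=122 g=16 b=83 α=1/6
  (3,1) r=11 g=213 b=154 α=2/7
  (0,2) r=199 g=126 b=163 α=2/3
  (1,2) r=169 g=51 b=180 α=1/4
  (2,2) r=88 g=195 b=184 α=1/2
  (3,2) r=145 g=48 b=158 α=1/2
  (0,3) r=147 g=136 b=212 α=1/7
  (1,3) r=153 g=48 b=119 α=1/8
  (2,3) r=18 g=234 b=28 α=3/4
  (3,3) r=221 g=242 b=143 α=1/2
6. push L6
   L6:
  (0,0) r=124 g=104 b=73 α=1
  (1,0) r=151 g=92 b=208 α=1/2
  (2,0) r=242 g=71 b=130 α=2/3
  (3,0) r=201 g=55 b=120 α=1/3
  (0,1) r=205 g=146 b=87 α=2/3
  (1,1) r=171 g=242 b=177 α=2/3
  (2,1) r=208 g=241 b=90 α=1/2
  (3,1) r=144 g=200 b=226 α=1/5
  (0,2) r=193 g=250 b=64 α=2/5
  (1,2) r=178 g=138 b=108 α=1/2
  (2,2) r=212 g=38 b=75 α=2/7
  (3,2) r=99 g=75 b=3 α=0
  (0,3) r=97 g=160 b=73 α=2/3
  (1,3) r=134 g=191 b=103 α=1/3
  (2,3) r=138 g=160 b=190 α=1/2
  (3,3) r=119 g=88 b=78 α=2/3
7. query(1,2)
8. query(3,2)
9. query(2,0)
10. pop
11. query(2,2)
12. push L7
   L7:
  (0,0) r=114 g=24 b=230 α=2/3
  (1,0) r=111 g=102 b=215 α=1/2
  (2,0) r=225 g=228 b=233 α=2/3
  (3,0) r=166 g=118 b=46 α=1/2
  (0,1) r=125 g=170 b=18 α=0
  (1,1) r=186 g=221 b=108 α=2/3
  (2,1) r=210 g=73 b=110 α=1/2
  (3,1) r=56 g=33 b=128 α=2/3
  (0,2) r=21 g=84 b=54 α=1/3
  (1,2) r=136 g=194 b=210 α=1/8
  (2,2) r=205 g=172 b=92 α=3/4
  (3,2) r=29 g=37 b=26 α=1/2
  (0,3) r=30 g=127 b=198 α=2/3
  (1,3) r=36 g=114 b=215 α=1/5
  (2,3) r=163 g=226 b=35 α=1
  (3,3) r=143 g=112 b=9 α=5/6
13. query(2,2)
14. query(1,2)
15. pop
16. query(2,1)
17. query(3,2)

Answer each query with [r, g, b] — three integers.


(1,2) stack=L1,L2,L3,L4,L5,L6; from [0,0,0]:
+L1 (α=0) → [0, 0, 0]
+L2 (α=1/5) → [78/5, 201/5, 179/5]
+L3 (α=6/7) → [678/35, 4101/35, 3569/35]
+L4 (α=1/2) → [2894/35, 3398/35, 8539/70]
+L5 (α=1/4) → [14597/140, 11979/140, 38217/280]
+L6 (α=1/2) → [39517/280, 31299/280, 68457/560]
= [141, 112, 122]

(3,2) stack=L1,L2,L3,L4,L5,L6; from [0,0,0]:
after L1 α=1: [220, 116, 249]
after L2 α=0: [220, 116, 249]
after L3 α=1/3: [478/3, 469/3, 565/3]
after L4 α=1/2: [1033/6, 320/3, 1177/6]
after L5 α=1/2: [1903/12, 232/3, 2125/12]
after L6 α=0: [1903/12, 232/3, 2125/12]
→ [159, 77, 177]

(2,0) stack=L1,L2,L3,L4,L5,L6; from [0,0,0]:
after L1 α=2/3: [164, 428/3, 278/3]
after L2 α=0: [164, 428/3, 278/3]
after L3 α=1/3: [331/3, 1462/9, 832/9]
after L4 α=1/2: [548/3, 1775/9, 1226/9]
after L5 α=1/4: [687/4, 1177/6, 320/3]
after L6 α=2/3: [2623/12, 2029/18, 1100/9]
rounded: [219, 113, 122]

(2,2) stack=L1,L2,L3,L4,L5; from [0,0,0]:
L1 α=1/2: [52, 207/2, 211/2]
L2 α=3/4: [124, 1383/8, 1651/8]
L3 α=5/6: [1369/6, 5183/48, 8891/48]
L4 α=1/4: [1757/8, 6383/64, 10315/64]
L5 α=1/2: [2461/16, 18863/128, 22091/128]
→ [154, 147, 173]

query (2,2) [L1,L2,L3,L4,L5,L7] — begin 0,0,0
+L1 (α=1/2) → [52, 207/2, 211/2]
+L2 (α=3/4) → [124, 1383/8, 1651/8]
+L3 (α=5/6) → [1369/6, 5183/48, 8891/48]
+L4 (α=1/4) → [1757/8, 6383/64, 10315/64]
+L5 (α=1/2) → [2461/16, 18863/128, 22091/128]
+L7 (α=3/4) → [12301/64, 84911/512, 57419/512]
= [192, 166, 112]

query (1,2) [L1,L2,L3,L4,L5,L7] — begin 0,0,0
after L1 α=0: [0, 0, 0]
after L2 α=1/5: [78/5, 201/5, 179/5]
after L3 α=6/7: [678/35, 4101/35, 3569/35]
after L4 α=1/2: [2894/35, 3398/35, 8539/70]
after L5 α=1/4: [14597/140, 11979/140, 38217/280]
after L7 α=1/8: [17317/160, 15859/160, 46617/320]
rounded: [108, 99, 146]

query (2,1) [L1,L2,L3,L4,L5] — begin 0,0,0
+L1 (α=1/2) → [209/2, 79/2, 241/2]
+L2 (α=2/3) → [529/6, 415/6, 973/6]
+L3 (α=2/3) → [3361/18, 2983/18, 3025/18]
+L4 (α=7/8) → [16591/144, 34861/144, 34399/144]
+L5 (α=1/6) → [100523/864, 176609/864, 183947/864]
= [116, 204, 213]

query (3,2) [L1,L2,L3,L4,L5] — begin 0,0,0
L1 α=1: [220, 116, 249]
L2 α=0: [220, 116, 249]
L3 α=1/3: [478/3, 469/3, 565/3]
L4 α=1/2: [1033/6, 320/3, 1177/6]
L5 α=1/2: [1903/12, 232/3, 2125/12]
rounded: [159, 77, 177]


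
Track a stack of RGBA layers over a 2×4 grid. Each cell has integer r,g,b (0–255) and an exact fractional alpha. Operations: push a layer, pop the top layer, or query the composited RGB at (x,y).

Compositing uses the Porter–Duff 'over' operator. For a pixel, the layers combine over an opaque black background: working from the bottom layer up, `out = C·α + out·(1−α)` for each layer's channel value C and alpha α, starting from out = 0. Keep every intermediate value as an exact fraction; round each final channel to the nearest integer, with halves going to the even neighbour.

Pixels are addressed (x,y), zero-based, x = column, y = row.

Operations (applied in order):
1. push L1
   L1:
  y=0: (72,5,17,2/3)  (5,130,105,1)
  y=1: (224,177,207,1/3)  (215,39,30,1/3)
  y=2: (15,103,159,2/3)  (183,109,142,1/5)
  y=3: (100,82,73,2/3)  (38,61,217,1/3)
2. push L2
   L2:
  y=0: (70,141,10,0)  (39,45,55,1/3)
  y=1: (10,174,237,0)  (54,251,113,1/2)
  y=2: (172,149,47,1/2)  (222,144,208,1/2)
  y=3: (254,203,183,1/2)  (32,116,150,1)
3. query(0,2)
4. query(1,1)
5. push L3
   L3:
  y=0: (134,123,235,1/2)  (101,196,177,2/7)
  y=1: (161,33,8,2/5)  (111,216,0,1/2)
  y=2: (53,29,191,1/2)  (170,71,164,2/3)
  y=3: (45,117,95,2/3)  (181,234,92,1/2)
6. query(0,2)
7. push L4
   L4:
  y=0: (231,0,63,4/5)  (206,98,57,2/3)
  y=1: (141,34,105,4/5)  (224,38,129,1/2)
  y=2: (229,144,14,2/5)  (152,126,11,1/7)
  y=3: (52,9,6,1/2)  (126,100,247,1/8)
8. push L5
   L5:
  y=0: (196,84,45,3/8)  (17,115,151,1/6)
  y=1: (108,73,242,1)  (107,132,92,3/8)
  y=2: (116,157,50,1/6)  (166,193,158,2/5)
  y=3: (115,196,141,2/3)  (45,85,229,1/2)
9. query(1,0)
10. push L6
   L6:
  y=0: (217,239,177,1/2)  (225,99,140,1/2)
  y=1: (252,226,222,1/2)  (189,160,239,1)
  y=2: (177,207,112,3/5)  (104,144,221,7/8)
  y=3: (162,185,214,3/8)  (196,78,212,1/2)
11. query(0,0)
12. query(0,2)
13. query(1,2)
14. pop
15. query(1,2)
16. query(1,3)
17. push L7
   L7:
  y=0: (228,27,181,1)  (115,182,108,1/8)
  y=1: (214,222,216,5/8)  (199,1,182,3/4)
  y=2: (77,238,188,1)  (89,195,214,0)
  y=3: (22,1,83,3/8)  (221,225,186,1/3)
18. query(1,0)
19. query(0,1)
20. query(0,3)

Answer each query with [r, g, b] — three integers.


at x=0,y=2 over L1,L2:
+L1 (α=2/3) → [10, 206/3, 106]
+L2 (α=1/2) → [91, 653/6, 153/2]
rounded: [91, 109, 76]

at x=1,y=1 over L1,L2:
L1 α=1/3: [215/3, 13, 10]
L2 α=1/2: [377/6, 132, 123/2]
rounded: [63, 132, 62]

at x=0,y=2 over L1,L2,L3:
L1 α=2/3: [10, 206/3, 106]
L2 α=1/2: [91, 653/6, 153/2]
L3 α=1/2: [72, 827/12, 535/4]
→ [72, 69, 134]

(1,0) stack=L1,L2,L3,L4,L5; from [0,0,0]:
+L1 (α=1) → [5, 130, 105]
+L2 (α=1/3) → [49/3, 305/3, 265/3]
+L3 (α=2/7) → [851/21, 2701/21, 341/3]
+L4 (α=2/3) → [9503/63, 6817/63, 683/9]
+L5 (α=1/6) → [24293/189, 20665/189, 2387/27]
= [129, 109, 88]

(0,0) stack=L1,L2,L3,L4,L5,L6; from [0,0,0]:
+L1 (α=2/3) → [48, 10/3, 34/3]
+L2 (α=0) → [48, 10/3, 34/3]
+L3 (α=1/2) → [91, 379/6, 739/6]
+L4 (α=4/5) → [203, 379/30, 2251/30]
+L5 (α=3/8) → [1603/8, 1891/48, 3061/48]
+L6 (α=1/2) → [3339/16, 13363/96, 11557/96]
= [209, 139, 120]

at x=0,y=2 over L1,L2,L3,L4,L5,L6:
+L1 (α=2/3) → [10, 206/3, 106]
+L2 (α=1/2) → [91, 653/6, 153/2]
+L3 (α=1/2) → [72, 827/12, 535/4]
+L4 (α=2/5) → [674/5, 1979/20, 1717/20]
+L5 (α=1/6) → [395/3, 869/8, 639/8]
+L6 (α=3/5) → [2383/15, 3353/20, 1983/20]
= [159, 168, 99]

(1,2) stack=L1,L2,L3,L4,L5,L6; from [0,0,0]:
L1 α=1/5: [183/5, 109/5, 142/5]
L2 α=1/2: [1293/10, 829/10, 591/5]
L3 α=2/3: [4693/30, 2249/30, 2231/15]
L4 α=1/7: [779/5, 2879/35, 4517/35]
L5 α=2/5: [3997/25, 22147/175, 24611/175]
L6 α=7/8: [22197/200, 198547/1400, 36917/175]
= [111, 142, 211]

(1,2) stack=L1,L2,L3,L4,L5; from [0,0,0]:
L1 α=1/5: [183/5, 109/5, 142/5]
L2 α=1/2: [1293/10, 829/10, 591/5]
L3 α=2/3: [4693/30, 2249/30, 2231/15]
L4 α=1/7: [779/5, 2879/35, 4517/35]
L5 α=2/5: [3997/25, 22147/175, 24611/175]
→ [160, 127, 141]

query (1,3) [L1,L2,L3,L4,L5] — begin 0,0,0
after L1 α=1/3: [38/3, 61/3, 217/3]
after L2 α=1: [32, 116, 150]
after L3 α=1/2: [213/2, 175, 121]
after L4 α=1/8: [1743/16, 1325/8, 547/4]
after L5 α=1/2: [2463/32, 2005/16, 1463/8]
rounded: [77, 125, 183]

query (1,0) [L1,L2,L3,L4,L5,L7] — begin 0,0,0
L1 α=1: [5, 130, 105]
L2 α=1/3: [49/3, 305/3, 265/3]
L3 α=2/7: [851/21, 2701/21, 341/3]
L4 α=2/3: [9503/63, 6817/63, 683/9]
L5 α=1/6: [24293/189, 20665/189, 2387/27]
L7 α=1/8: [13699/108, 25579/216, 19625/216]
→ [127, 118, 91]

query (0,1) [L1,L2,L3,L4,L5,L7] — begin 0,0,0
+L1 (α=1/3) → [224/3, 59, 69]
+L2 (α=0) → [224/3, 59, 69]
+L3 (α=2/5) → [546/5, 243/5, 223/5]
+L4 (α=4/5) → [3366/25, 923/25, 2323/25]
+L5 (α=1) → [108, 73, 242]
+L7 (α=5/8) → [697/4, 1329/8, 903/4]
rounded: [174, 166, 226]

at x=0,y=3 over L1,L2,L3,L4,L5,L7:
L1 α=2/3: [200/3, 164/3, 146/3]
L2 α=1/2: [481/3, 773/6, 695/6]
L3 α=2/3: [751/9, 2177/18, 1835/18]
L4 α=1/2: [1219/18, 2339/36, 1943/36]
L5 α=2/3: [5359/54, 16451/108, 12095/108]
L7 α=3/8: [30359/432, 82579/864, 87367/864]
→ [70, 96, 101]


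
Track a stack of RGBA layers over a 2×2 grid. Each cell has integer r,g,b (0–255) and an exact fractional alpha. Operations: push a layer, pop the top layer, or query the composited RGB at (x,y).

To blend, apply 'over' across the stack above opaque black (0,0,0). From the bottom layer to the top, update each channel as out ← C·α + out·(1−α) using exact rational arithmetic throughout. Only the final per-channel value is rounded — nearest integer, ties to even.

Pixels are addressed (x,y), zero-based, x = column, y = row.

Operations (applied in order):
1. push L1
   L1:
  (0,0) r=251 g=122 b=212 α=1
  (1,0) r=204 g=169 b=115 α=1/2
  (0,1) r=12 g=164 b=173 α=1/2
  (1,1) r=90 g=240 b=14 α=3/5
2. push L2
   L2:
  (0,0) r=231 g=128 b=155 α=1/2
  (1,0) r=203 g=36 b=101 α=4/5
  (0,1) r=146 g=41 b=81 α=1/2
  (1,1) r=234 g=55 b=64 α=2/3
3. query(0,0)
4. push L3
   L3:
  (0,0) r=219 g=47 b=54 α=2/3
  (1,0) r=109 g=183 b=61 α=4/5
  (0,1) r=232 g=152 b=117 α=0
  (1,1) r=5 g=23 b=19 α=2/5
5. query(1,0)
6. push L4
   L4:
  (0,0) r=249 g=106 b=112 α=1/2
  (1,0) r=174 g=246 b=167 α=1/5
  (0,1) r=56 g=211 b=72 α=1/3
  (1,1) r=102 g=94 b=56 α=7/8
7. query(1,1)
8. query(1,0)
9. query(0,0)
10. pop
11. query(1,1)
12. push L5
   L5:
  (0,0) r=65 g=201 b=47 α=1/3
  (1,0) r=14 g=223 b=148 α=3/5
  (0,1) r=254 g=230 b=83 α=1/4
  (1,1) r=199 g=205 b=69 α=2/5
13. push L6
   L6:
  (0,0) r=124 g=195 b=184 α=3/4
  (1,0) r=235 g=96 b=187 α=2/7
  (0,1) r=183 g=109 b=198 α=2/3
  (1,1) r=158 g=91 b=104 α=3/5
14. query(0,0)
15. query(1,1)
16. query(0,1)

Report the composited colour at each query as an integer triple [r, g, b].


at x=0,y=0 over L1,L2:
L1 α=1: [251, 122, 212]
L2 α=1/2: [241, 125, 367/2]
rounded: [241, 125, 184]

(1,0) stack=L1,L2,L3; from [0,0,0]:
after L1 α=1/2: [102, 169/2, 115/2]
after L2 α=4/5: [914/5, 457/10, 923/10]
after L3 α=4/5: [3094/25, 7777/50, 3363/50]
→ [124, 156, 67]

(1,1) stack=L1,L2,L3,L4; from [0,0,0]:
+L1 (α=3/5) → [54, 144, 42/5]
+L2 (α=2/3) → [174, 254/3, 682/15]
+L3 (α=2/5) → [532/5, 60, 872/25]
+L4 (α=7/8) → [2051/20, 359/4, 1334/25]
→ [103, 90, 53]

(1,0) stack=L1,L2,L3,L4; from [0,0,0]:
after L1 α=1/2: [102, 169/2, 115/2]
after L2 α=4/5: [914/5, 457/10, 923/10]
after L3 α=4/5: [3094/25, 7777/50, 3363/50]
after L4 α=1/5: [16726/125, 21704/125, 10901/125]
= [134, 174, 87]

at x=0,y=0 over L1,L2,L3,L4:
L1 α=1: [251, 122, 212]
L2 α=1/2: [241, 125, 367/2]
L3 α=2/3: [679/3, 73, 583/6]
L4 α=1/2: [713/3, 179/2, 1255/12]
rounded: [238, 90, 105]

at x=1,y=1 over L1,L2,L3:
+L1 (α=3/5) → [54, 144, 42/5]
+L2 (α=2/3) → [174, 254/3, 682/15]
+L3 (α=2/5) → [532/5, 60, 872/25]
rounded: [106, 60, 35]

(0,0) stack=L1,L2,L3,L5,L6; from [0,0,0]:
+L1 (α=1) → [251, 122, 212]
+L2 (α=1/2) → [241, 125, 367/2]
+L3 (α=2/3) → [679/3, 73, 583/6]
+L5 (α=1/3) → [1553/9, 347/3, 724/9]
+L6 (α=3/4) → [4901/36, 1051/6, 1423/9]
rounded: [136, 175, 158]

(1,1) stack=L1,L2,L3,L5,L6; from [0,0,0]:
after L1 α=3/5: [54, 144, 42/5]
after L2 α=2/3: [174, 254/3, 682/15]
after L3 α=2/5: [532/5, 60, 872/25]
after L5 α=2/5: [3586/25, 118, 6066/125]
after L6 α=3/5: [19022/125, 509/5, 51132/625]
→ [152, 102, 82]

at x=0,y=1 over L1,L2,L3,L5,L6:
after L1 α=1/2: [6, 82, 173/2]
after L2 α=1/2: [76, 123/2, 335/4]
after L3 α=0: [76, 123/2, 335/4]
after L5 α=1/4: [241/2, 829/8, 1337/16]
after L6 α=2/3: [973/6, 2573/24, 7673/48]
= [162, 107, 160]


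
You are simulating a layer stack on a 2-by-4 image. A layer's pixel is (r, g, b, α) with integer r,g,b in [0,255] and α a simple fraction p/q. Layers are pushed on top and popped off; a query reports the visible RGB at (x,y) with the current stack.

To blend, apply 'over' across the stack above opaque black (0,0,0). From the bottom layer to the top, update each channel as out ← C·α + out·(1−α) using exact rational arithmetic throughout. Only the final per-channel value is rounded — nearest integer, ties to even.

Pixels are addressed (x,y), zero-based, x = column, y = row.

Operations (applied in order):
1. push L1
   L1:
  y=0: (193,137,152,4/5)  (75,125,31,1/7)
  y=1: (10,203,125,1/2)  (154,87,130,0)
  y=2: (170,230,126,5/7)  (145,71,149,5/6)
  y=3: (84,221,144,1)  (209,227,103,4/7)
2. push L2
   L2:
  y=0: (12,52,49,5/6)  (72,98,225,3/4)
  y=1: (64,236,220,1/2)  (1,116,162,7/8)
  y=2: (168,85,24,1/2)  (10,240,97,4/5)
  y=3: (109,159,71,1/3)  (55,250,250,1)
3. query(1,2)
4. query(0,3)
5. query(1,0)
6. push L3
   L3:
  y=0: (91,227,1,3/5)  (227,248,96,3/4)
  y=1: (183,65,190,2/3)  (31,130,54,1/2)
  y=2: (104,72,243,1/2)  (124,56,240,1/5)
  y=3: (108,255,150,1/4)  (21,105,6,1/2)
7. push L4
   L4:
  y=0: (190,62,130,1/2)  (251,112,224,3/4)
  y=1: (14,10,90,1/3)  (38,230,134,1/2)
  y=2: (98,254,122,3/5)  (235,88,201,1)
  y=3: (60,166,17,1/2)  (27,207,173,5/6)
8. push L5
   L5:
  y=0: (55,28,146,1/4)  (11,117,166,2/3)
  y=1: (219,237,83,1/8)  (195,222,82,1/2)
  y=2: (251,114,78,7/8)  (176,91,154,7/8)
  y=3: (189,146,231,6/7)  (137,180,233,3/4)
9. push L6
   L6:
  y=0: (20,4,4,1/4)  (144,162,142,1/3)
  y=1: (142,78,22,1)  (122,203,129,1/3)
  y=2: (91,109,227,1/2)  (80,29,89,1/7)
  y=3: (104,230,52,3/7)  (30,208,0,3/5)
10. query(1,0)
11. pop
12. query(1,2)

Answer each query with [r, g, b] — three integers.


at x=1,y=2 over L1,L2:
L1 α=5/6: [725/6, 355/6, 745/6]
L2 α=4/5: [193/6, 1223/6, 3073/30]
= [32, 204, 102]

at x=0,y=3 over L1,L2:
L1 α=1: [84, 221, 144]
L2 α=1/3: [277/3, 601/3, 359/3]
→ [92, 200, 120]

(1,0) stack=L1,L2; from [0,0,0]:
L1 α=1/7: [75/7, 125/7, 31/7]
L2 α=3/4: [1587/28, 2183/28, 1189/7]
= [57, 78, 170]

(1,0) stack=L1,L2,L3,L4,L5,L6; from [0,0,0]:
after L1 α=1/7: [75/7, 125/7, 31/7]
after L2 α=3/4: [1587/28, 2183/28, 1189/7]
after L3 α=3/4: [20655/112, 23015/112, 3205/28]
after L4 α=3/4: [104991/448, 60647/448, 22021/112]
after L5 α=2/3: [114847/1344, 165479/1344, 19735/112]
after L6 α=1/3: [211615/2016, 274343/2016, 9229/56]
= [105, 136, 165]

at x=1,y=2 over L1,L2,L3,L4,L5:
+L1 (α=5/6) → [725/6, 355/6, 745/6]
+L2 (α=4/5) → [193/6, 1223/6, 3073/30]
+L3 (α=1/5) → [758/15, 2614/15, 9746/75]
+L4 (α=1) → [235, 88, 201]
+L5 (α=7/8) → [1467/8, 725/8, 1279/8]
→ [183, 91, 160]


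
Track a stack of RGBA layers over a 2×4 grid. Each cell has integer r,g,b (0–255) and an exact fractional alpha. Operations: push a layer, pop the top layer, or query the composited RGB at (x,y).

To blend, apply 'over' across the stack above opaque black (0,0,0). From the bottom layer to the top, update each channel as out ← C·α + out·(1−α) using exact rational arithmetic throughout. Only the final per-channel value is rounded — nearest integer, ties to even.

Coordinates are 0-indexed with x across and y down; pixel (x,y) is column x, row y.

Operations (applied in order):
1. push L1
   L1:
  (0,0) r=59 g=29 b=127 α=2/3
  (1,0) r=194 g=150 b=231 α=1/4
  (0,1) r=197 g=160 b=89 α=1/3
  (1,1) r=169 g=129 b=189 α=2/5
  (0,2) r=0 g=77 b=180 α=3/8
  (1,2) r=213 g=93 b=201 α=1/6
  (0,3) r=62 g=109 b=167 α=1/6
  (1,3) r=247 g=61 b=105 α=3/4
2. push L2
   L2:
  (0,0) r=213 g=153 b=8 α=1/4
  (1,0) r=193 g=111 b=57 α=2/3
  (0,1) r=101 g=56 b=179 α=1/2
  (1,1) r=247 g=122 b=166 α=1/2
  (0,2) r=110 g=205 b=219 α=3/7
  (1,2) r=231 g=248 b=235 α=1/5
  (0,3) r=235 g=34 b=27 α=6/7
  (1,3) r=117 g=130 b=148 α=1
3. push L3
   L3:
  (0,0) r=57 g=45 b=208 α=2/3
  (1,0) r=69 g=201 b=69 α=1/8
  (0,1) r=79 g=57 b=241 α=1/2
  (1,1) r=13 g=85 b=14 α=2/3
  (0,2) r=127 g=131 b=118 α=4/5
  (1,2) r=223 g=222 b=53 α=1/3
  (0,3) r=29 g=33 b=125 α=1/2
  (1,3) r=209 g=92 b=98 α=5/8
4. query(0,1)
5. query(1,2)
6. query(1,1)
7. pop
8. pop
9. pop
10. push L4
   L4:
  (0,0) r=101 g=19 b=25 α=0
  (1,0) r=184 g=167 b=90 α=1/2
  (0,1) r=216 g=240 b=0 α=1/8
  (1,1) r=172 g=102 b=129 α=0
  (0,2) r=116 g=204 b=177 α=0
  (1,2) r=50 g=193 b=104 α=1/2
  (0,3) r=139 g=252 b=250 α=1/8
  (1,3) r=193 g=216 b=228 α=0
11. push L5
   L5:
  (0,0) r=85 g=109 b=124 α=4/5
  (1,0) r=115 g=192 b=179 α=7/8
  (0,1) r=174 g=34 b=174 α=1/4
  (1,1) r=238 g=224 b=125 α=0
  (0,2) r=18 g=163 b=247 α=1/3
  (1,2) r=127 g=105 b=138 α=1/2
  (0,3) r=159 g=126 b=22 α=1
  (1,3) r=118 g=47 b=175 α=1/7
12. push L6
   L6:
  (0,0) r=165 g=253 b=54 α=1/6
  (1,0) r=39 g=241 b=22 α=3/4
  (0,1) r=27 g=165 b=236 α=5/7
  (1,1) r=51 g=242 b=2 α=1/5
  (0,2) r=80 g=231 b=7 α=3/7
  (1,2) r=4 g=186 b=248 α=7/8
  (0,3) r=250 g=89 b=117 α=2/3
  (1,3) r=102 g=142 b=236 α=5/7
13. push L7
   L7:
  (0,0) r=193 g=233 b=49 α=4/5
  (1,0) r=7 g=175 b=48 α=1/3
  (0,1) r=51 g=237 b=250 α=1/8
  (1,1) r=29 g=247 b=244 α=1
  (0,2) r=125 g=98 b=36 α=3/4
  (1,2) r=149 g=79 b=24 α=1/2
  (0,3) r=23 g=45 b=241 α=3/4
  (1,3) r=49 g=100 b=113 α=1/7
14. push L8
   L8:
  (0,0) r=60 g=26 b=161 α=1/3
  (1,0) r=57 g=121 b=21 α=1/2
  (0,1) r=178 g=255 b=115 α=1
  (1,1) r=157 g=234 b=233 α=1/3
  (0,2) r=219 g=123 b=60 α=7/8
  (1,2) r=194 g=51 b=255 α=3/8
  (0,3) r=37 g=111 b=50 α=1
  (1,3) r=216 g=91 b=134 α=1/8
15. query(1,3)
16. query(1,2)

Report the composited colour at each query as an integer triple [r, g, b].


(0,1) stack=L1,L2,L3; from [0,0,0]:
L1 α=1/3: [197/3, 160/3, 89/3]
L2 α=1/2: [250/3, 164/3, 313/3]
L3 α=1/2: [487/6, 335/6, 518/3]
= [81, 56, 173]

(1,2) stack=L1,L2,L3; from [0,0,0]:
after L1 α=1/6: [71/2, 31/2, 67/2]
after L2 α=1/5: [373/5, 62, 369/5]
after L3 α=1/3: [1861/15, 346/3, 1003/15]
= [124, 115, 67]

(1,1) stack=L1,L2,L3; from [0,0,0]:
+L1 (α=2/5) → [338/5, 258/5, 378/5]
+L2 (α=1/2) → [1573/10, 434/5, 604/5]
+L3 (α=2/3) → [611/10, 428/5, 248/5]
→ [61, 86, 50]

query (1,3) [L4,L5,L6,L7,L8] — begin 0,0,0
after L4 α=0: [0, 0, 0]
after L5 α=1/7: [118/7, 47/7, 25]
after L6 α=5/7: [3806/49, 5064/49, 1230/7]
after L7 α=1/7: [25237/343, 35284/343, 8171/49]
after L8 α=1/8: [35821/392, 39743/392, 9109/56]
= [91, 101, 163]

at x=1,y=2 over L4,L5,L6,L7,L8:
+L4 (α=1/2) → [25, 193/2, 52]
+L5 (α=1/2) → [76, 403/4, 95]
+L6 (α=7/8) → [13, 5611/32, 1831/8]
+L7 (α=1/2) → [81, 8139/64, 2023/16]
+L8 (α=3/8) → [987/8, 50487/512, 22355/128]
= [123, 99, 175]
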